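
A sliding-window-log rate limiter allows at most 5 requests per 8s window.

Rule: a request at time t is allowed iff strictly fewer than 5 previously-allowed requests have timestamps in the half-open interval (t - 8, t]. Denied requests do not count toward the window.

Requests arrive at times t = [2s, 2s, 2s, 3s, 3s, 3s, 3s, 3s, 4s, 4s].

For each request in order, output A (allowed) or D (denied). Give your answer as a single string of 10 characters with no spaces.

Answer: AAAAADDDDD

Derivation:
Tracking allowed requests in the window:
  req#1 t=2s: ALLOW
  req#2 t=2s: ALLOW
  req#3 t=2s: ALLOW
  req#4 t=3s: ALLOW
  req#5 t=3s: ALLOW
  req#6 t=3s: DENY
  req#7 t=3s: DENY
  req#8 t=3s: DENY
  req#9 t=4s: DENY
  req#10 t=4s: DENY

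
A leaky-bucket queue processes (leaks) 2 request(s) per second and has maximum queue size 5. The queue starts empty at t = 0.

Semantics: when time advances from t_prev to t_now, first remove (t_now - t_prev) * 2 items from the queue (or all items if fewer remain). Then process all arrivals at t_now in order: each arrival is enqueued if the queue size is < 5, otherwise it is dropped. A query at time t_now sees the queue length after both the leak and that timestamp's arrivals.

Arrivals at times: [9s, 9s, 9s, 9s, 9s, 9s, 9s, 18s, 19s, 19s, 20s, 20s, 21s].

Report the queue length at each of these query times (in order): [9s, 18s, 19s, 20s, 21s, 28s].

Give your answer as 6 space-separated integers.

Answer: 5 1 2 2 1 0

Derivation:
Queue lengths at query times:
  query t=9s: backlog = 5
  query t=18s: backlog = 1
  query t=19s: backlog = 2
  query t=20s: backlog = 2
  query t=21s: backlog = 1
  query t=28s: backlog = 0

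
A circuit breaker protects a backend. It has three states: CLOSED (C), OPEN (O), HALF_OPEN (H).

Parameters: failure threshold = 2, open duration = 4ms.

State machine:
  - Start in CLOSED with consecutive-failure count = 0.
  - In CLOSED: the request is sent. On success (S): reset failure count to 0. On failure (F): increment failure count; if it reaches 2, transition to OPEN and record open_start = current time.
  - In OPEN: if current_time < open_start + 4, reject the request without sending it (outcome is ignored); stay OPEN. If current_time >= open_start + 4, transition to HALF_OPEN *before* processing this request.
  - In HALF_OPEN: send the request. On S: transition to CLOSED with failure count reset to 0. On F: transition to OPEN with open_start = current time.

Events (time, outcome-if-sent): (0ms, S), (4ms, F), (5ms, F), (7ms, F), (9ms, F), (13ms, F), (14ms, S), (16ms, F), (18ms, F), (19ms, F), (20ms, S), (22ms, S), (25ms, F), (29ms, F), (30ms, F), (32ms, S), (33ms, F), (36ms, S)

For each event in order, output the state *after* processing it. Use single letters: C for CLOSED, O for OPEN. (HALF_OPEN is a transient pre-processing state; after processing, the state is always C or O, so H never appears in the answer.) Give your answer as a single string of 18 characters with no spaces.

State after each event:
  event#1 t=0ms outcome=S: state=CLOSED
  event#2 t=4ms outcome=F: state=CLOSED
  event#3 t=5ms outcome=F: state=OPEN
  event#4 t=7ms outcome=F: state=OPEN
  event#5 t=9ms outcome=F: state=OPEN
  event#6 t=13ms outcome=F: state=OPEN
  event#7 t=14ms outcome=S: state=OPEN
  event#8 t=16ms outcome=F: state=OPEN
  event#9 t=18ms outcome=F: state=OPEN
  event#10 t=19ms outcome=F: state=OPEN
  event#11 t=20ms outcome=S: state=OPEN
  event#12 t=22ms outcome=S: state=CLOSED
  event#13 t=25ms outcome=F: state=CLOSED
  event#14 t=29ms outcome=F: state=OPEN
  event#15 t=30ms outcome=F: state=OPEN
  event#16 t=32ms outcome=S: state=OPEN
  event#17 t=33ms outcome=F: state=OPEN
  event#18 t=36ms outcome=S: state=OPEN

Answer: CCOOOOOOOOOCCOOOOO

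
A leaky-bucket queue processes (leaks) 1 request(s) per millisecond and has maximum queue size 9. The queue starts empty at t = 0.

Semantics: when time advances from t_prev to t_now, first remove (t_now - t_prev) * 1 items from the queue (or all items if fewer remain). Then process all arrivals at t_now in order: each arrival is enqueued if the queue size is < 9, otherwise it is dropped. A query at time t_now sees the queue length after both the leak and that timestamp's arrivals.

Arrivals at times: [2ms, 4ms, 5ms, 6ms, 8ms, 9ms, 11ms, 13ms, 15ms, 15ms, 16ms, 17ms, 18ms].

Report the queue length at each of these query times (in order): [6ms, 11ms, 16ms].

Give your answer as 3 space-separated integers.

Answer: 1 1 2

Derivation:
Queue lengths at query times:
  query t=6ms: backlog = 1
  query t=11ms: backlog = 1
  query t=16ms: backlog = 2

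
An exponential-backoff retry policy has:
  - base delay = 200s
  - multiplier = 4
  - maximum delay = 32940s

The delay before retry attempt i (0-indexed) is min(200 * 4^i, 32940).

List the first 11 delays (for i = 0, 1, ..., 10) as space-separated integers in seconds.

Answer: 200 800 3200 12800 32940 32940 32940 32940 32940 32940 32940

Derivation:
Computing each delay:
  i=0: min(200*4^0, 32940) = 200
  i=1: min(200*4^1, 32940) = 800
  i=2: min(200*4^2, 32940) = 3200
  i=3: min(200*4^3, 32940) = 12800
  i=4: min(200*4^4, 32940) = 32940
  i=5: min(200*4^5, 32940) = 32940
  i=6: min(200*4^6, 32940) = 32940
  i=7: min(200*4^7, 32940) = 32940
  i=8: min(200*4^8, 32940) = 32940
  i=9: min(200*4^9, 32940) = 32940
  i=10: min(200*4^10, 32940) = 32940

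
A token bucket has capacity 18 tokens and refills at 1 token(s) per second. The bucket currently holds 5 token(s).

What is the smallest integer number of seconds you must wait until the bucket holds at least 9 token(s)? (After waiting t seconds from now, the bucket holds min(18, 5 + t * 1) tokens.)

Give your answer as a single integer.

Answer: 4

Derivation:
Need 5 + t * 1 >= 9, so t >= 4/1.
Smallest integer t = ceil(4/1) = 4.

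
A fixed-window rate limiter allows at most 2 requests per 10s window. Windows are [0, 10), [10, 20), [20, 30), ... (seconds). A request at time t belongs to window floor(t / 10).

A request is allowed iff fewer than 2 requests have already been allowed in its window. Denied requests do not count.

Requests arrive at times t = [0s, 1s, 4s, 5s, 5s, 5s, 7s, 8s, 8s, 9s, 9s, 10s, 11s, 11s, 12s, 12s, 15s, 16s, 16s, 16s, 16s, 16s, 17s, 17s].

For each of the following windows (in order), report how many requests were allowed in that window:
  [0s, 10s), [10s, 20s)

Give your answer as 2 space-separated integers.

Processing requests:
  req#1 t=0s (window 0): ALLOW
  req#2 t=1s (window 0): ALLOW
  req#3 t=4s (window 0): DENY
  req#4 t=5s (window 0): DENY
  req#5 t=5s (window 0): DENY
  req#6 t=5s (window 0): DENY
  req#7 t=7s (window 0): DENY
  req#8 t=8s (window 0): DENY
  req#9 t=8s (window 0): DENY
  req#10 t=9s (window 0): DENY
  req#11 t=9s (window 0): DENY
  req#12 t=10s (window 1): ALLOW
  req#13 t=11s (window 1): ALLOW
  req#14 t=11s (window 1): DENY
  req#15 t=12s (window 1): DENY
  req#16 t=12s (window 1): DENY
  req#17 t=15s (window 1): DENY
  req#18 t=16s (window 1): DENY
  req#19 t=16s (window 1): DENY
  req#20 t=16s (window 1): DENY
  req#21 t=16s (window 1): DENY
  req#22 t=16s (window 1): DENY
  req#23 t=17s (window 1): DENY
  req#24 t=17s (window 1): DENY

Allowed counts by window: 2 2

Answer: 2 2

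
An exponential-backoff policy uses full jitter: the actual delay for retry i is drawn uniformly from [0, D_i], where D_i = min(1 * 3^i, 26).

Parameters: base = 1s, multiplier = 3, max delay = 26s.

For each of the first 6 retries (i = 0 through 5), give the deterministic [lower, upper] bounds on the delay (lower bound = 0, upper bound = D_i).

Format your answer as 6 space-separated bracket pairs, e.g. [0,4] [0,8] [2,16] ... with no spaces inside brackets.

Answer: [0,1] [0,3] [0,9] [0,26] [0,26] [0,26]

Derivation:
Computing bounds per retry:
  i=0: D_i=min(1*3^0,26)=1, bounds=[0,1]
  i=1: D_i=min(1*3^1,26)=3, bounds=[0,3]
  i=2: D_i=min(1*3^2,26)=9, bounds=[0,9]
  i=3: D_i=min(1*3^3,26)=26, bounds=[0,26]
  i=4: D_i=min(1*3^4,26)=26, bounds=[0,26]
  i=5: D_i=min(1*3^5,26)=26, bounds=[0,26]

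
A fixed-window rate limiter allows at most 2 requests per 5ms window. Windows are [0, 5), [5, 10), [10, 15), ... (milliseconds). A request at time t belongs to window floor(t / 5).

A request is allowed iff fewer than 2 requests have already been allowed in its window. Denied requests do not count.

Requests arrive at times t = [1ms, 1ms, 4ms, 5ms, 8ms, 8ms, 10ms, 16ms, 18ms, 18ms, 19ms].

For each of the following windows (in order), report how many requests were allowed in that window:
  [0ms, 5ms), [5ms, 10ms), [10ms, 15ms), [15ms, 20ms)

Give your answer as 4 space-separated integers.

Processing requests:
  req#1 t=1ms (window 0): ALLOW
  req#2 t=1ms (window 0): ALLOW
  req#3 t=4ms (window 0): DENY
  req#4 t=5ms (window 1): ALLOW
  req#5 t=8ms (window 1): ALLOW
  req#6 t=8ms (window 1): DENY
  req#7 t=10ms (window 2): ALLOW
  req#8 t=16ms (window 3): ALLOW
  req#9 t=18ms (window 3): ALLOW
  req#10 t=18ms (window 3): DENY
  req#11 t=19ms (window 3): DENY

Allowed counts by window: 2 2 1 2

Answer: 2 2 1 2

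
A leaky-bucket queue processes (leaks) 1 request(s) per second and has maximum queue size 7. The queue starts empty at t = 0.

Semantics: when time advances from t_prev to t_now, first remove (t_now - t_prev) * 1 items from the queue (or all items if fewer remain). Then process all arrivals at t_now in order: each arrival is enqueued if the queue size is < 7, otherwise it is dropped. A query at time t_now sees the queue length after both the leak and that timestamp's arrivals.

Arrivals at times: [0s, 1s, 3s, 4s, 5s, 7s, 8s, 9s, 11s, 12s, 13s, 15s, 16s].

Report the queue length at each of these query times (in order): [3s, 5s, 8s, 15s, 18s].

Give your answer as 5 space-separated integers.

Answer: 1 1 1 1 0

Derivation:
Queue lengths at query times:
  query t=3s: backlog = 1
  query t=5s: backlog = 1
  query t=8s: backlog = 1
  query t=15s: backlog = 1
  query t=18s: backlog = 0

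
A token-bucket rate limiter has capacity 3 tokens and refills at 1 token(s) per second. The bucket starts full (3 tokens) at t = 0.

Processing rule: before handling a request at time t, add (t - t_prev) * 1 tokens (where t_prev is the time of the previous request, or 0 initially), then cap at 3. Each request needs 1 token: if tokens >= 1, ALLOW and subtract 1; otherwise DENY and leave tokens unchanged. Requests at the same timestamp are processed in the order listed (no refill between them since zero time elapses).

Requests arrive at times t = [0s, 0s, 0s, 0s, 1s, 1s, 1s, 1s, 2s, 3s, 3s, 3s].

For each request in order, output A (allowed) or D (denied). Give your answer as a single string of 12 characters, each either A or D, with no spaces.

Simulating step by step:
  req#1 t=0s: ALLOW
  req#2 t=0s: ALLOW
  req#3 t=0s: ALLOW
  req#4 t=0s: DENY
  req#5 t=1s: ALLOW
  req#6 t=1s: DENY
  req#7 t=1s: DENY
  req#8 t=1s: DENY
  req#9 t=2s: ALLOW
  req#10 t=3s: ALLOW
  req#11 t=3s: DENY
  req#12 t=3s: DENY

Answer: AAADADDDAADD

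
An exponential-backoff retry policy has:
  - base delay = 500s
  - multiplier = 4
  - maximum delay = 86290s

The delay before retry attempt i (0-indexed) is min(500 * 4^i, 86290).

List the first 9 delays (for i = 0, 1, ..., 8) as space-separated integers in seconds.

Computing each delay:
  i=0: min(500*4^0, 86290) = 500
  i=1: min(500*4^1, 86290) = 2000
  i=2: min(500*4^2, 86290) = 8000
  i=3: min(500*4^3, 86290) = 32000
  i=4: min(500*4^4, 86290) = 86290
  i=5: min(500*4^5, 86290) = 86290
  i=6: min(500*4^6, 86290) = 86290
  i=7: min(500*4^7, 86290) = 86290
  i=8: min(500*4^8, 86290) = 86290

Answer: 500 2000 8000 32000 86290 86290 86290 86290 86290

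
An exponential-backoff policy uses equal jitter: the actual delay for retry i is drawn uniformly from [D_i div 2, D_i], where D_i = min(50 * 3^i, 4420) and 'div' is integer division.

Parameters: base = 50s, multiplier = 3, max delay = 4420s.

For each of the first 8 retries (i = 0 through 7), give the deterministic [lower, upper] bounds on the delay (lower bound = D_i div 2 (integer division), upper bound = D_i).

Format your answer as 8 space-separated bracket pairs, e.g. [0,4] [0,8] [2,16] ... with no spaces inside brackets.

Answer: [25,50] [75,150] [225,450] [675,1350] [2025,4050] [2210,4420] [2210,4420] [2210,4420]

Derivation:
Computing bounds per retry:
  i=0: D_i=min(50*3^0,4420)=50, bounds=[25,50]
  i=1: D_i=min(50*3^1,4420)=150, bounds=[75,150]
  i=2: D_i=min(50*3^2,4420)=450, bounds=[225,450]
  i=3: D_i=min(50*3^3,4420)=1350, bounds=[675,1350]
  i=4: D_i=min(50*3^4,4420)=4050, bounds=[2025,4050]
  i=5: D_i=min(50*3^5,4420)=4420, bounds=[2210,4420]
  i=6: D_i=min(50*3^6,4420)=4420, bounds=[2210,4420]
  i=7: D_i=min(50*3^7,4420)=4420, bounds=[2210,4420]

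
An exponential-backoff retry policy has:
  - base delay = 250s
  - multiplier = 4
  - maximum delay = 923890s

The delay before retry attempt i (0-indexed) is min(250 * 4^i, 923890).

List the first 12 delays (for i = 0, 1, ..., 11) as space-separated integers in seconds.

Computing each delay:
  i=0: min(250*4^0, 923890) = 250
  i=1: min(250*4^1, 923890) = 1000
  i=2: min(250*4^2, 923890) = 4000
  i=3: min(250*4^3, 923890) = 16000
  i=4: min(250*4^4, 923890) = 64000
  i=5: min(250*4^5, 923890) = 256000
  i=6: min(250*4^6, 923890) = 923890
  i=7: min(250*4^7, 923890) = 923890
  i=8: min(250*4^8, 923890) = 923890
  i=9: min(250*4^9, 923890) = 923890
  i=10: min(250*4^10, 923890) = 923890
  i=11: min(250*4^11, 923890) = 923890

Answer: 250 1000 4000 16000 64000 256000 923890 923890 923890 923890 923890 923890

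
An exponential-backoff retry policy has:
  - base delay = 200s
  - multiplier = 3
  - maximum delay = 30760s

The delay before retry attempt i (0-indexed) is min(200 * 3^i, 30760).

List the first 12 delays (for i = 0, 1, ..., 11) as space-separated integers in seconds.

Computing each delay:
  i=0: min(200*3^0, 30760) = 200
  i=1: min(200*3^1, 30760) = 600
  i=2: min(200*3^2, 30760) = 1800
  i=3: min(200*3^3, 30760) = 5400
  i=4: min(200*3^4, 30760) = 16200
  i=5: min(200*3^5, 30760) = 30760
  i=6: min(200*3^6, 30760) = 30760
  i=7: min(200*3^7, 30760) = 30760
  i=8: min(200*3^8, 30760) = 30760
  i=9: min(200*3^9, 30760) = 30760
  i=10: min(200*3^10, 30760) = 30760
  i=11: min(200*3^11, 30760) = 30760

Answer: 200 600 1800 5400 16200 30760 30760 30760 30760 30760 30760 30760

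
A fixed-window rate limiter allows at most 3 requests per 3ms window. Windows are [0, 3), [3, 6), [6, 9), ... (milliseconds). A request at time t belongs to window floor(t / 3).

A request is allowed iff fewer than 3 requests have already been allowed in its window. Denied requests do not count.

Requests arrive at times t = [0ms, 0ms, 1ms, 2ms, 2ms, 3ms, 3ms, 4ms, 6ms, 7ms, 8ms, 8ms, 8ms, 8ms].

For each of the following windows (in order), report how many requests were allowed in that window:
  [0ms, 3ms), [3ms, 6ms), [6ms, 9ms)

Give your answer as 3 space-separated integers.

Answer: 3 3 3

Derivation:
Processing requests:
  req#1 t=0ms (window 0): ALLOW
  req#2 t=0ms (window 0): ALLOW
  req#3 t=1ms (window 0): ALLOW
  req#4 t=2ms (window 0): DENY
  req#5 t=2ms (window 0): DENY
  req#6 t=3ms (window 1): ALLOW
  req#7 t=3ms (window 1): ALLOW
  req#8 t=4ms (window 1): ALLOW
  req#9 t=6ms (window 2): ALLOW
  req#10 t=7ms (window 2): ALLOW
  req#11 t=8ms (window 2): ALLOW
  req#12 t=8ms (window 2): DENY
  req#13 t=8ms (window 2): DENY
  req#14 t=8ms (window 2): DENY

Allowed counts by window: 3 3 3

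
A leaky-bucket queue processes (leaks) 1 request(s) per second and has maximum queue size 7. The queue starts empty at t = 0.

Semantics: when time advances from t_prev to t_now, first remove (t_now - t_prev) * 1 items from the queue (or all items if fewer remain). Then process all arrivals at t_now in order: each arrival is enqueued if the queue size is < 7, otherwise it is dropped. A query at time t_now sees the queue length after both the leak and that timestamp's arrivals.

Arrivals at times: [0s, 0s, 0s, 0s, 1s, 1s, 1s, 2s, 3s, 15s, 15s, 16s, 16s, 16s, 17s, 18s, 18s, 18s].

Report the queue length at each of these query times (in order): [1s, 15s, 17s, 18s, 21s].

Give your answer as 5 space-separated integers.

Queue lengths at query times:
  query t=1s: backlog = 6
  query t=15s: backlog = 2
  query t=17s: backlog = 4
  query t=18s: backlog = 6
  query t=21s: backlog = 3

Answer: 6 2 4 6 3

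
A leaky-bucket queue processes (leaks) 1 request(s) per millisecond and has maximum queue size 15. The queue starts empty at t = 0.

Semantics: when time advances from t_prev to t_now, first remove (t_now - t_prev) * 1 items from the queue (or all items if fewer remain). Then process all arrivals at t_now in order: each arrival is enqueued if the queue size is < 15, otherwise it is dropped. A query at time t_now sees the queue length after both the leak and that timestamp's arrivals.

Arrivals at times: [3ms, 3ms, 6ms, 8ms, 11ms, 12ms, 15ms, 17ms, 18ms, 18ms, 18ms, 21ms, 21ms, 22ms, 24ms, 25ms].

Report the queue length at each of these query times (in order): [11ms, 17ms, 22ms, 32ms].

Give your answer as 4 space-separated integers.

Queue lengths at query times:
  query t=11ms: backlog = 1
  query t=17ms: backlog = 1
  query t=22ms: backlog = 2
  query t=32ms: backlog = 0

Answer: 1 1 2 0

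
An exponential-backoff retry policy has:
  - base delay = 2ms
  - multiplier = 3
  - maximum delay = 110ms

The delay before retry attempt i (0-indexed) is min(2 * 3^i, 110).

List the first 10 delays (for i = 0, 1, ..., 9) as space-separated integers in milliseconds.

Computing each delay:
  i=0: min(2*3^0, 110) = 2
  i=1: min(2*3^1, 110) = 6
  i=2: min(2*3^2, 110) = 18
  i=3: min(2*3^3, 110) = 54
  i=4: min(2*3^4, 110) = 110
  i=5: min(2*3^5, 110) = 110
  i=6: min(2*3^6, 110) = 110
  i=7: min(2*3^7, 110) = 110
  i=8: min(2*3^8, 110) = 110
  i=9: min(2*3^9, 110) = 110

Answer: 2 6 18 54 110 110 110 110 110 110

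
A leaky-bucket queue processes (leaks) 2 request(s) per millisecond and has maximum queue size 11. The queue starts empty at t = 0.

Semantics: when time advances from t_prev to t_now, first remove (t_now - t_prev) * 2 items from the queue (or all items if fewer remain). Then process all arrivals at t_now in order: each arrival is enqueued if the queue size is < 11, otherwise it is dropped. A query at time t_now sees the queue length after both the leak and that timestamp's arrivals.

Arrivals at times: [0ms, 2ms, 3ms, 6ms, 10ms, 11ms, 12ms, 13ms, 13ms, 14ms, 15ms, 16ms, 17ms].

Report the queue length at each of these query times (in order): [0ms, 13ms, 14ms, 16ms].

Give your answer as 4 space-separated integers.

Answer: 1 2 1 1

Derivation:
Queue lengths at query times:
  query t=0ms: backlog = 1
  query t=13ms: backlog = 2
  query t=14ms: backlog = 1
  query t=16ms: backlog = 1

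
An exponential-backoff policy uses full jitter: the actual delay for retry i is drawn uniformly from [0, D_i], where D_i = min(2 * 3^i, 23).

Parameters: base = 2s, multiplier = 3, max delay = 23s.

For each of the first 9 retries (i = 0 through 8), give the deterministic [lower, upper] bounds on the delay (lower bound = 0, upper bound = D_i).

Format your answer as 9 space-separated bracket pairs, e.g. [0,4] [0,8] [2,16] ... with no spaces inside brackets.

Answer: [0,2] [0,6] [0,18] [0,23] [0,23] [0,23] [0,23] [0,23] [0,23]

Derivation:
Computing bounds per retry:
  i=0: D_i=min(2*3^0,23)=2, bounds=[0,2]
  i=1: D_i=min(2*3^1,23)=6, bounds=[0,6]
  i=2: D_i=min(2*3^2,23)=18, bounds=[0,18]
  i=3: D_i=min(2*3^3,23)=23, bounds=[0,23]
  i=4: D_i=min(2*3^4,23)=23, bounds=[0,23]
  i=5: D_i=min(2*3^5,23)=23, bounds=[0,23]
  i=6: D_i=min(2*3^6,23)=23, bounds=[0,23]
  i=7: D_i=min(2*3^7,23)=23, bounds=[0,23]
  i=8: D_i=min(2*3^8,23)=23, bounds=[0,23]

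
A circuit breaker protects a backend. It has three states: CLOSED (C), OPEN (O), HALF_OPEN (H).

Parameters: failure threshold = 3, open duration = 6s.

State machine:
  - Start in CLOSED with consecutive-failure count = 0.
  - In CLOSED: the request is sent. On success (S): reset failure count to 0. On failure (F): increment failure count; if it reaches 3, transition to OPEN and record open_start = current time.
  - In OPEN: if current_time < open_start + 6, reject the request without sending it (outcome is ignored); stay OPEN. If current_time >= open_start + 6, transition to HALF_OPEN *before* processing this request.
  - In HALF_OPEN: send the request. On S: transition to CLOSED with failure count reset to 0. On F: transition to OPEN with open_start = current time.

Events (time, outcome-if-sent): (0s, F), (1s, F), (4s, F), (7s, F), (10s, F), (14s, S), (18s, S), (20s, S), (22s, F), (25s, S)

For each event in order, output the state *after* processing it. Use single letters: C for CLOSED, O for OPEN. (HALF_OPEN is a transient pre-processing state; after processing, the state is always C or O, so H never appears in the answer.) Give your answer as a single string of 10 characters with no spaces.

State after each event:
  event#1 t=0s outcome=F: state=CLOSED
  event#2 t=1s outcome=F: state=CLOSED
  event#3 t=4s outcome=F: state=OPEN
  event#4 t=7s outcome=F: state=OPEN
  event#5 t=10s outcome=F: state=OPEN
  event#6 t=14s outcome=S: state=OPEN
  event#7 t=18s outcome=S: state=CLOSED
  event#8 t=20s outcome=S: state=CLOSED
  event#9 t=22s outcome=F: state=CLOSED
  event#10 t=25s outcome=S: state=CLOSED

Answer: CCOOOOCCCC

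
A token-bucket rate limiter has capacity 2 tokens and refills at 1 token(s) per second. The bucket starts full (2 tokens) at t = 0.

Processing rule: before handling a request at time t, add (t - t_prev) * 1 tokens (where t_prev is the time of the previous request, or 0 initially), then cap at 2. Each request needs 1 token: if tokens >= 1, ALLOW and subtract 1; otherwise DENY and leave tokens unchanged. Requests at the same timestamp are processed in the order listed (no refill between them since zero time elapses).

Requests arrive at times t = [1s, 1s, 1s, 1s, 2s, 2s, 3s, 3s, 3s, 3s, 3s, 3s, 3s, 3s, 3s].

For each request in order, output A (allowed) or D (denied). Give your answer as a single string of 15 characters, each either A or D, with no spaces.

Simulating step by step:
  req#1 t=1s: ALLOW
  req#2 t=1s: ALLOW
  req#3 t=1s: DENY
  req#4 t=1s: DENY
  req#5 t=2s: ALLOW
  req#6 t=2s: DENY
  req#7 t=3s: ALLOW
  req#8 t=3s: DENY
  req#9 t=3s: DENY
  req#10 t=3s: DENY
  req#11 t=3s: DENY
  req#12 t=3s: DENY
  req#13 t=3s: DENY
  req#14 t=3s: DENY
  req#15 t=3s: DENY

Answer: AADDADADDDDDDDD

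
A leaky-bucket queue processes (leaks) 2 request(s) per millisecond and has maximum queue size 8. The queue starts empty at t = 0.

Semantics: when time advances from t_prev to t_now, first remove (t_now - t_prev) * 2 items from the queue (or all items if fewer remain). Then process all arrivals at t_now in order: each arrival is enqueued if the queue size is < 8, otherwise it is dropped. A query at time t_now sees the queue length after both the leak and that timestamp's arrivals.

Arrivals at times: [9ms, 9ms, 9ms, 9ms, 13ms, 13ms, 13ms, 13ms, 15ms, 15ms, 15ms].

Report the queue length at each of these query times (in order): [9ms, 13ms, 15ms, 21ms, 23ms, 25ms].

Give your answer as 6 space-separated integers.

Answer: 4 4 3 0 0 0

Derivation:
Queue lengths at query times:
  query t=9ms: backlog = 4
  query t=13ms: backlog = 4
  query t=15ms: backlog = 3
  query t=21ms: backlog = 0
  query t=23ms: backlog = 0
  query t=25ms: backlog = 0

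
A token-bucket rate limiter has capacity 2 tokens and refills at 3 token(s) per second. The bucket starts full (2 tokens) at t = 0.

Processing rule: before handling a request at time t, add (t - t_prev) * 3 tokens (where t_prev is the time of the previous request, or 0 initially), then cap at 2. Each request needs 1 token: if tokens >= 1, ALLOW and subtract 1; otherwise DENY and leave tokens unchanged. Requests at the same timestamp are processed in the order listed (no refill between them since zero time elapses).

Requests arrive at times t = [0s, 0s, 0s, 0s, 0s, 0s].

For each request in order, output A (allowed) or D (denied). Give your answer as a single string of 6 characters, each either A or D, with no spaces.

Answer: AADDDD

Derivation:
Simulating step by step:
  req#1 t=0s: ALLOW
  req#2 t=0s: ALLOW
  req#3 t=0s: DENY
  req#4 t=0s: DENY
  req#5 t=0s: DENY
  req#6 t=0s: DENY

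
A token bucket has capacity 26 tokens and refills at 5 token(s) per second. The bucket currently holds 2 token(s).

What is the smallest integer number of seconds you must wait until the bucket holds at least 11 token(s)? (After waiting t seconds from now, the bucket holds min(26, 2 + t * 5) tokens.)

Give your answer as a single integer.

Need 2 + t * 5 >= 11, so t >= 9/5.
Smallest integer t = ceil(9/5) = 2.

Answer: 2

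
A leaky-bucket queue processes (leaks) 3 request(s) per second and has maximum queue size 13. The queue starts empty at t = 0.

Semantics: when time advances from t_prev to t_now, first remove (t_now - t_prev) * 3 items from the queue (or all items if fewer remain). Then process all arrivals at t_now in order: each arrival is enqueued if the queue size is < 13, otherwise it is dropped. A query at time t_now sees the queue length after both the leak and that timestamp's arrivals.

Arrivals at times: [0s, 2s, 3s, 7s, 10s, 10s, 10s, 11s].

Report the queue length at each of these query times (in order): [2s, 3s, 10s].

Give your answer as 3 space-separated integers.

Queue lengths at query times:
  query t=2s: backlog = 1
  query t=3s: backlog = 1
  query t=10s: backlog = 3

Answer: 1 1 3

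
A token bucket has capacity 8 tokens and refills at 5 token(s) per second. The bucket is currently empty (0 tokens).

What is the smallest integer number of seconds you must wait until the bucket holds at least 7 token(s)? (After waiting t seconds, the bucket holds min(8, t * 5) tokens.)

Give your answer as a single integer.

Need t * 5 >= 7, so t >= 7/5.
Smallest integer t = ceil(7/5) = 2.

Answer: 2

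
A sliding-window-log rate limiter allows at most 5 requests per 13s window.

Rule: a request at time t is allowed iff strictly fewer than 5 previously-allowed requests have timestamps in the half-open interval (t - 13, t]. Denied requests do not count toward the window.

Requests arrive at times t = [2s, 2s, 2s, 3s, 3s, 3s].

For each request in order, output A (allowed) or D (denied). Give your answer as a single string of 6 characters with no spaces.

Tracking allowed requests in the window:
  req#1 t=2s: ALLOW
  req#2 t=2s: ALLOW
  req#3 t=2s: ALLOW
  req#4 t=3s: ALLOW
  req#5 t=3s: ALLOW
  req#6 t=3s: DENY

Answer: AAAAAD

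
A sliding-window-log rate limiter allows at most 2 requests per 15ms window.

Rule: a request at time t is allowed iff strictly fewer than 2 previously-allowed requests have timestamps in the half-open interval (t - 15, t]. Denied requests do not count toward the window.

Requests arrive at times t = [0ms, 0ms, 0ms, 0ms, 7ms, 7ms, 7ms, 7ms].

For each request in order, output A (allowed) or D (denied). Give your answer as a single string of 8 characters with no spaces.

Tracking allowed requests in the window:
  req#1 t=0ms: ALLOW
  req#2 t=0ms: ALLOW
  req#3 t=0ms: DENY
  req#4 t=0ms: DENY
  req#5 t=7ms: DENY
  req#6 t=7ms: DENY
  req#7 t=7ms: DENY
  req#8 t=7ms: DENY

Answer: AADDDDDD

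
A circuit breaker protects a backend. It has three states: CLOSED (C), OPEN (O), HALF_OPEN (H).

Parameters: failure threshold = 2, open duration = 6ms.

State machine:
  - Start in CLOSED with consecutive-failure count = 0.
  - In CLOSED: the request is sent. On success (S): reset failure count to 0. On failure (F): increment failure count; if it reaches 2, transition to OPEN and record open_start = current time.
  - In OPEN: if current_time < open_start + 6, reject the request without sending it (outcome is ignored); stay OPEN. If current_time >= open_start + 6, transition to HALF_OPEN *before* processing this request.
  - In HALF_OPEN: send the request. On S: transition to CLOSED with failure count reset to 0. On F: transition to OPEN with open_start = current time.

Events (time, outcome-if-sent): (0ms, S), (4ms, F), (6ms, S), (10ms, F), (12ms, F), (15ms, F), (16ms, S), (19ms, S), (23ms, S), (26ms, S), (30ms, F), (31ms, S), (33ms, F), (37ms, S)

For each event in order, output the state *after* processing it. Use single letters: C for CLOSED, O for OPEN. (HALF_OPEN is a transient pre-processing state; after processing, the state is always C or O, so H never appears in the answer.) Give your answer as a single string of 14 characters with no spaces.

State after each event:
  event#1 t=0ms outcome=S: state=CLOSED
  event#2 t=4ms outcome=F: state=CLOSED
  event#3 t=6ms outcome=S: state=CLOSED
  event#4 t=10ms outcome=F: state=CLOSED
  event#5 t=12ms outcome=F: state=OPEN
  event#6 t=15ms outcome=F: state=OPEN
  event#7 t=16ms outcome=S: state=OPEN
  event#8 t=19ms outcome=S: state=CLOSED
  event#9 t=23ms outcome=S: state=CLOSED
  event#10 t=26ms outcome=S: state=CLOSED
  event#11 t=30ms outcome=F: state=CLOSED
  event#12 t=31ms outcome=S: state=CLOSED
  event#13 t=33ms outcome=F: state=CLOSED
  event#14 t=37ms outcome=S: state=CLOSED

Answer: CCCCOOOCCCCCCC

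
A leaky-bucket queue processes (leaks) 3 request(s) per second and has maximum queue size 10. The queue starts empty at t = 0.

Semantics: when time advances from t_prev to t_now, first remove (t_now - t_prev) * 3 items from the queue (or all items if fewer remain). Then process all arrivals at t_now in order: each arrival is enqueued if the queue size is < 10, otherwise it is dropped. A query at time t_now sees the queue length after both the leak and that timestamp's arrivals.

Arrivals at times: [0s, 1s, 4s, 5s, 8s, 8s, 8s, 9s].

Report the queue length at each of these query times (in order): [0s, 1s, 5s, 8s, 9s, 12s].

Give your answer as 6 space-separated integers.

Queue lengths at query times:
  query t=0s: backlog = 1
  query t=1s: backlog = 1
  query t=5s: backlog = 1
  query t=8s: backlog = 3
  query t=9s: backlog = 1
  query t=12s: backlog = 0

Answer: 1 1 1 3 1 0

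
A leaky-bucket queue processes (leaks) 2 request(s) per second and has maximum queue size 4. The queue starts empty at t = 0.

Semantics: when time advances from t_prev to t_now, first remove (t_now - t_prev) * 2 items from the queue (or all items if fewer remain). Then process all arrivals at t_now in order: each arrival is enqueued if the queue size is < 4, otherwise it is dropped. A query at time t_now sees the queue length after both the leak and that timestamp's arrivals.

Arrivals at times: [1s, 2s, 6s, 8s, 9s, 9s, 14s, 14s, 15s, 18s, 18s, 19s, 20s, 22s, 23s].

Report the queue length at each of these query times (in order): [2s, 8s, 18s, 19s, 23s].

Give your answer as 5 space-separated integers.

Answer: 1 1 2 1 1

Derivation:
Queue lengths at query times:
  query t=2s: backlog = 1
  query t=8s: backlog = 1
  query t=18s: backlog = 2
  query t=19s: backlog = 1
  query t=23s: backlog = 1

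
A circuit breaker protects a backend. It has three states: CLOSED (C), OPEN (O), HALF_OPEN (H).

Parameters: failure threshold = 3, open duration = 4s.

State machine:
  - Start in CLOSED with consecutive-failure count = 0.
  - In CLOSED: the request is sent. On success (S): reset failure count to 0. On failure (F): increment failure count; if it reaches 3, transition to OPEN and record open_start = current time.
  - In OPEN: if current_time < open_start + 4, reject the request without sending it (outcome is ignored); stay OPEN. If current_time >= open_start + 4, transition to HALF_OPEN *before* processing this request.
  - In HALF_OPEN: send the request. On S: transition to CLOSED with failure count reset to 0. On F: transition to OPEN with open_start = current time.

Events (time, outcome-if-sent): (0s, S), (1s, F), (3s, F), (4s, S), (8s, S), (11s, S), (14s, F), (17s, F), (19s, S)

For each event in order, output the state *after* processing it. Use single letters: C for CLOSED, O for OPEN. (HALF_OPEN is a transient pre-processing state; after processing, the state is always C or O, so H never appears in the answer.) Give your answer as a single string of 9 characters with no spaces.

Answer: CCCCCCCCC

Derivation:
State after each event:
  event#1 t=0s outcome=S: state=CLOSED
  event#2 t=1s outcome=F: state=CLOSED
  event#3 t=3s outcome=F: state=CLOSED
  event#4 t=4s outcome=S: state=CLOSED
  event#5 t=8s outcome=S: state=CLOSED
  event#6 t=11s outcome=S: state=CLOSED
  event#7 t=14s outcome=F: state=CLOSED
  event#8 t=17s outcome=F: state=CLOSED
  event#9 t=19s outcome=S: state=CLOSED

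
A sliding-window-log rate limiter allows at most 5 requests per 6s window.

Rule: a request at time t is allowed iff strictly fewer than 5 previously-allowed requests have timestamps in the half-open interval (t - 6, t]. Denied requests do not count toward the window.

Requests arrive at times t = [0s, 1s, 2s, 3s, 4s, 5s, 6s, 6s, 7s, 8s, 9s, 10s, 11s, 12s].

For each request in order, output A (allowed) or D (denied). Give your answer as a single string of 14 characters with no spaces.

Answer: AAAAADADAAAADA

Derivation:
Tracking allowed requests in the window:
  req#1 t=0s: ALLOW
  req#2 t=1s: ALLOW
  req#3 t=2s: ALLOW
  req#4 t=3s: ALLOW
  req#5 t=4s: ALLOW
  req#6 t=5s: DENY
  req#7 t=6s: ALLOW
  req#8 t=6s: DENY
  req#9 t=7s: ALLOW
  req#10 t=8s: ALLOW
  req#11 t=9s: ALLOW
  req#12 t=10s: ALLOW
  req#13 t=11s: DENY
  req#14 t=12s: ALLOW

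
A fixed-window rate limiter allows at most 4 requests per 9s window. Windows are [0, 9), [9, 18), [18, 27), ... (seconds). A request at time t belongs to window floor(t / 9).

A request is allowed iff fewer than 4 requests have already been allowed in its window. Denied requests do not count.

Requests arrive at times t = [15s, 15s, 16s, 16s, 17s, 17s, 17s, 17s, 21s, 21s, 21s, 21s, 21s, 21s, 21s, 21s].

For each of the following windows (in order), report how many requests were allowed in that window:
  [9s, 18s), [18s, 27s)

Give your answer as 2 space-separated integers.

Processing requests:
  req#1 t=15s (window 1): ALLOW
  req#2 t=15s (window 1): ALLOW
  req#3 t=16s (window 1): ALLOW
  req#4 t=16s (window 1): ALLOW
  req#5 t=17s (window 1): DENY
  req#6 t=17s (window 1): DENY
  req#7 t=17s (window 1): DENY
  req#8 t=17s (window 1): DENY
  req#9 t=21s (window 2): ALLOW
  req#10 t=21s (window 2): ALLOW
  req#11 t=21s (window 2): ALLOW
  req#12 t=21s (window 2): ALLOW
  req#13 t=21s (window 2): DENY
  req#14 t=21s (window 2): DENY
  req#15 t=21s (window 2): DENY
  req#16 t=21s (window 2): DENY

Allowed counts by window: 4 4

Answer: 4 4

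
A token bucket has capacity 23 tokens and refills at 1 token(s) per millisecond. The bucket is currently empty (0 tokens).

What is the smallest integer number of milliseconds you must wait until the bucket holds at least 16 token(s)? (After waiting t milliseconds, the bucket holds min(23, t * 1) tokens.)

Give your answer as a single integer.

Need t * 1 >= 16, so t >= 16/1.
Smallest integer t = ceil(16/1) = 16.

Answer: 16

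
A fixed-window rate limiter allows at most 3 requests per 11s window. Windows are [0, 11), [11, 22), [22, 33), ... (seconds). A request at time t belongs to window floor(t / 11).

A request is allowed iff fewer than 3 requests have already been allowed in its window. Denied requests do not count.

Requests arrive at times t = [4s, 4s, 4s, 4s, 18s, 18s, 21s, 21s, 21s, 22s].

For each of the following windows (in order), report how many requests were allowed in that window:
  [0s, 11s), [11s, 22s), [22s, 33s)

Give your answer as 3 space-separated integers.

Processing requests:
  req#1 t=4s (window 0): ALLOW
  req#2 t=4s (window 0): ALLOW
  req#3 t=4s (window 0): ALLOW
  req#4 t=4s (window 0): DENY
  req#5 t=18s (window 1): ALLOW
  req#6 t=18s (window 1): ALLOW
  req#7 t=21s (window 1): ALLOW
  req#8 t=21s (window 1): DENY
  req#9 t=21s (window 1): DENY
  req#10 t=22s (window 2): ALLOW

Allowed counts by window: 3 3 1

Answer: 3 3 1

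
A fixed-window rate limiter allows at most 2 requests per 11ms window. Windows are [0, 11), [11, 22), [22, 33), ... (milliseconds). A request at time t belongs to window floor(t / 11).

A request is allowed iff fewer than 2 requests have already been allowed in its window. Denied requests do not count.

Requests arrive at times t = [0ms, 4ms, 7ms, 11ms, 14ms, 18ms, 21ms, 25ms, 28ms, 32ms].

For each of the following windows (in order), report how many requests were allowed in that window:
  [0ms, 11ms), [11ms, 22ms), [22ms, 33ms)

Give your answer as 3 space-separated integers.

Processing requests:
  req#1 t=0ms (window 0): ALLOW
  req#2 t=4ms (window 0): ALLOW
  req#3 t=7ms (window 0): DENY
  req#4 t=11ms (window 1): ALLOW
  req#5 t=14ms (window 1): ALLOW
  req#6 t=18ms (window 1): DENY
  req#7 t=21ms (window 1): DENY
  req#8 t=25ms (window 2): ALLOW
  req#9 t=28ms (window 2): ALLOW
  req#10 t=32ms (window 2): DENY

Allowed counts by window: 2 2 2

Answer: 2 2 2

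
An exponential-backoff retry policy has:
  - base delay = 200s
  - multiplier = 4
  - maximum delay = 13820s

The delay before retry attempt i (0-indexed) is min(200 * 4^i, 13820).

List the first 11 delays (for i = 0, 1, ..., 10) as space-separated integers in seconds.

Answer: 200 800 3200 12800 13820 13820 13820 13820 13820 13820 13820

Derivation:
Computing each delay:
  i=0: min(200*4^0, 13820) = 200
  i=1: min(200*4^1, 13820) = 800
  i=2: min(200*4^2, 13820) = 3200
  i=3: min(200*4^3, 13820) = 12800
  i=4: min(200*4^4, 13820) = 13820
  i=5: min(200*4^5, 13820) = 13820
  i=6: min(200*4^6, 13820) = 13820
  i=7: min(200*4^7, 13820) = 13820
  i=8: min(200*4^8, 13820) = 13820
  i=9: min(200*4^9, 13820) = 13820
  i=10: min(200*4^10, 13820) = 13820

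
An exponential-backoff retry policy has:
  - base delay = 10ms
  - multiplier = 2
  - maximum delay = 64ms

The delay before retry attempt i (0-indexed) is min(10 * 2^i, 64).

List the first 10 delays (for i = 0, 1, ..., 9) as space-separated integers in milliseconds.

Computing each delay:
  i=0: min(10*2^0, 64) = 10
  i=1: min(10*2^1, 64) = 20
  i=2: min(10*2^2, 64) = 40
  i=3: min(10*2^3, 64) = 64
  i=4: min(10*2^4, 64) = 64
  i=5: min(10*2^5, 64) = 64
  i=6: min(10*2^6, 64) = 64
  i=7: min(10*2^7, 64) = 64
  i=8: min(10*2^8, 64) = 64
  i=9: min(10*2^9, 64) = 64

Answer: 10 20 40 64 64 64 64 64 64 64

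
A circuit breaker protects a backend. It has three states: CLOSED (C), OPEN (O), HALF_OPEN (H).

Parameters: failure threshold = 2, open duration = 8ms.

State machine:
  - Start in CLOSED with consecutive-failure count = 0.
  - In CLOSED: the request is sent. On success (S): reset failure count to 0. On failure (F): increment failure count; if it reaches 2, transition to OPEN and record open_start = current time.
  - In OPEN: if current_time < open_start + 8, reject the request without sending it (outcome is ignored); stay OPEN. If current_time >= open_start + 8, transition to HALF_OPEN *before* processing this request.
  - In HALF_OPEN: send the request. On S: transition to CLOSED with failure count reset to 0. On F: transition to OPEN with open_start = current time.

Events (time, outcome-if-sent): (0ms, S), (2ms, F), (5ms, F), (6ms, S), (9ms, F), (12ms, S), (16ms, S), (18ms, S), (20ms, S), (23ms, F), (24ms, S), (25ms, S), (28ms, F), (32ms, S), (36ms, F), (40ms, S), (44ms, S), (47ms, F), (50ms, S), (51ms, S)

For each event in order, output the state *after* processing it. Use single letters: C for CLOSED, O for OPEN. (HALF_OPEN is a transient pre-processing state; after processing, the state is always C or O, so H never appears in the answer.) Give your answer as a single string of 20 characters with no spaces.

Answer: CCOOOOCCCCCCCCCCCCCC

Derivation:
State after each event:
  event#1 t=0ms outcome=S: state=CLOSED
  event#2 t=2ms outcome=F: state=CLOSED
  event#3 t=5ms outcome=F: state=OPEN
  event#4 t=6ms outcome=S: state=OPEN
  event#5 t=9ms outcome=F: state=OPEN
  event#6 t=12ms outcome=S: state=OPEN
  event#7 t=16ms outcome=S: state=CLOSED
  event#8 t=18ms outcome=S: state=CLOSED
  event#9 t=20ms outcome=S: state=CLOSED
  event#10 t=23ms outcome=F: state=CLOSED
  event#11 t=24ms outcome=S: state=CLOSED
  event#12 t=25ms outcome=S: state=CLOSED
  event#13 t=28ms outcome=F: state=CLOSED
  event#14 t=32ms outcome=S: state=CLOSED
  event#15 t=36ms outcome=F: state=CLOSED
  event#16 t=40ms outcome=S: state=CLOSED
  event#17 t=44ms outcome=S: state=CLOSED
  event#18 t=47ms outcome=F: state=CLOSED
  event#19 t=50ms outcome=S: state=CLOSED
  event#20 t=51ms outcome=S: state=CLOSED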